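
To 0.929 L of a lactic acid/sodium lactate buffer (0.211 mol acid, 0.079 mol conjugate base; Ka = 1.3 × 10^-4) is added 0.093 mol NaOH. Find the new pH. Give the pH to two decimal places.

pH = 4.05

OH- converts CH3CH(OH)COOH to CH3CH(OH)COO-: CH3CH(OH)COOH → 0.118 mol, CH3CH(OH)COO- → 0.172 mol.
pKa = −log(1.3 × 10^-4) = 3.886
pH = pKa + log([A⁻]/[HA]) = 3.886 + log(0.172/0.118) = 3.886 +0.164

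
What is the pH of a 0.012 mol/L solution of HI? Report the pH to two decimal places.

pH = 1.92

HI is a strong acid and dissociates completely, so [H+] = 0.012 M.
pH = -log(0.012) = 1.92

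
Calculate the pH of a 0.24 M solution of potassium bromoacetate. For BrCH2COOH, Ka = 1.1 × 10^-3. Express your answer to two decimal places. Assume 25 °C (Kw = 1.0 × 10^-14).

pH = 8.17

BrCH2COO- is the conjugate base of the weak acid BrCH2COOH.
Kb = Kw/Ka = 1.0×10^-14 / 1.1 × 10^-3 = 9.09 × 10^-12
Kb = [OH-]²/(0.24 − [OH-]) = 9.09 × 10^-12
Neglecting [OH-] in the denominator: [OH-] = √(9.09 × 10^-12 × 0.24) = 1.48 × 10^-6 M
([OH-]/C₀ = 0.00062% < 5%, so the approximation holds.)
pOH = −log(1.48 × 10^-6) = 5.83; pH = 14.00 − 5.83 = 8.17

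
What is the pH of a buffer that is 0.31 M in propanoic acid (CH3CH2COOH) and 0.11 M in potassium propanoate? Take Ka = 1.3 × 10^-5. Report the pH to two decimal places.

pH = 4.44

pKa = −log(1.3 × 10^-5) = 4.886
Using pH = pKa + log([base]/[acid]) with [base]/[acid] = 0.11/0.31:
pH = 4.886 + (-0.450) = 4.44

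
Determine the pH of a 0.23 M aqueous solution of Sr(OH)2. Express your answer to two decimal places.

Sr(OH)2 is a strong base (each formula unit releases 2 OH-); [OH-] = 0.46 M.
pOH = -log(0.46) = 0.34
pH = 14.00 - 0.34 = 13.66

pH = 13.66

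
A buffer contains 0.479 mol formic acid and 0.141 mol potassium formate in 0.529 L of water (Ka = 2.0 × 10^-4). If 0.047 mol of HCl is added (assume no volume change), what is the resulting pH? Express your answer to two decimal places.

pH = 2.95

Added H+ converts HCOO- to HCOOH: HCOOH → 0.526 mol, HCOO- → 0.094 mol.
pKa = −log(2.0 × 10^-4) = 3.699
Henderson–Hasselbalch with mole ratio 0.094/0.526: pH = 3.699 + (-0.748)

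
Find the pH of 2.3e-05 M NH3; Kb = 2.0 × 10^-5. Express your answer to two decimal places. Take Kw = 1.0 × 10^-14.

NH3 + H2O ⇌ NH4+ + OH-
Kb = x²/(2.3e-05 − x) = 2.0 × 10^-5
x is not negligible relative to C₀; solve x² + 2e-05·x − 4.6e-10 = 0.
x = (−Kb + √(Kb² + 4·Kb·C₀))/2 = 1.37 × 10^-5 M
pOH = −log(1.37 × 10^-5) = 4.86; pH = 14.00 − 4.86 = 9.14

pH = 9.14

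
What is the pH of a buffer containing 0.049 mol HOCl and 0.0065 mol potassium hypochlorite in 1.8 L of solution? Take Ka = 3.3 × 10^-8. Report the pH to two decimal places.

pH = 6.60

pKa = −log(3.3 × 10^-8) = 7.481
pH = pKa + log([A⁻]/[HA]) = 7.481 + log(0.0065/0.049)
pH = 7.481 + (-0.877) = 6.60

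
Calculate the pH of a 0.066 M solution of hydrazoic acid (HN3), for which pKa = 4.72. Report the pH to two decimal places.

HN3 ⇌ N3- + H+
Ka = 10^(−4.72) = 1.91 × 10^-5
Let x = [H+] at equilibrium. Ka = x²/(0.066 − x).
Neglecting x in the denominator: x = √(1.91 × 10^-5 × 0.066) = 1.12 × 10^-3 M
pH = −log[H+] = −log(1.12 × 10^-3) = 2.95

pH = 2.95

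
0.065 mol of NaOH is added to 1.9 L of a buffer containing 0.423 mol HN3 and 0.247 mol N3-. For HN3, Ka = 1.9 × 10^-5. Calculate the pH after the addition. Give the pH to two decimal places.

pH = 4.66

After neutralization: n(HN3) = 0.358 mol, n(N3-) = 0.312 mol.
pKa = −log(1.9 × 10^-5) = 4.721
pH = pKa + log(n_N3-/n_HN3) = 4.721 + log(0.312/0.358) = 4.721 + (-0.060)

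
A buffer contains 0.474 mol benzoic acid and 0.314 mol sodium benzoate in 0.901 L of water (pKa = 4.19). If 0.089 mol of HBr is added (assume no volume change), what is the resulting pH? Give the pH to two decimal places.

pH = 3.79

Added H+ converts C6H5COO- to C6H5COOH: C6H5COOH → 0.563 mol, C6H5COO- → 0.225 mol.
pH = pKa + log([A⁻]/[HA]) = 4.19 + log(0.225/0.563) = 4.19 -0.398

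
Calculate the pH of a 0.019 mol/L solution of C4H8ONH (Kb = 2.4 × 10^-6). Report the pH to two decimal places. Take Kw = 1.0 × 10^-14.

pH = 10.33

C4H8ONH + H2O ⇌ C4H8ONH2+ + OH-
Let x = [OH-] at equilibrium. Kb = x²/(0.019 − x).
Since Kb ≪ C₀, x ≈ √(Kb·C₀) = 2.14 × 10^-4 M.
(x/C₀ = 1.1% < 5%, so the approximation holds.)
pOH = 3.67, so pH = 14.00 − pOH = 10.33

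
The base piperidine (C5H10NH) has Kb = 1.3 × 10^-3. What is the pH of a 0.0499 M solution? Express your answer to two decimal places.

C5H10NH + H2O ⇌ C5H10NH2+ + OH-
Kb = x²/(0.0499 − x) = 1.3 × 10^-3
x is not negligible relative to C₀; solve x² + 0.0013·x − 6.49e-05 = 0.
x = [−0.0013 + √(0.0013² + 0.000259)]/2 = 7.43 × 10^-3 M
pOH = 2.13, so pH = 14.00 − pOH = 11.87

pH = 11.87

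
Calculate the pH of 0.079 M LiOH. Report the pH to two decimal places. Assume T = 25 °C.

LiOH is a strong base; [OH-] = 0.079 M.
pOH = -log(0.079) = 1.10
pH = 14.00 - 1.10 = 12.90

pH = 12.90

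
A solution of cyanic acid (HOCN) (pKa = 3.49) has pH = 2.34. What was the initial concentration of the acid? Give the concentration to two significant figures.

C₀ = 6.9 × 10^-2 M

[H+] = 10^(-2.34) = 4.57 × 10^-3 M = x
Ka = 10^(−3.49) = 3.24 × 10^-4
Ka = x²/(C₀ − x) ⇒ C₀ = x + x²/Ka
C₀ = 4.57 × 10^-3 + (4.57 × 10^-3)²/(3.24 × 10^-4) = 6.90 × 10^-2 M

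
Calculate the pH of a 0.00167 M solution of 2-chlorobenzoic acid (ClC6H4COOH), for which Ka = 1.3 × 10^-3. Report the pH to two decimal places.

ClC6H4COOH ⇌ ClC6H4COO- + H+
Ka = x²/(0.00167 − x) = 1.3 × 10^-3
Here C₀/Ka ≈ 1.28, so the small-x approximation fails. Use the quadratic:
x = (−Ka + √(Ka² + 4·Ka·C₀))/2 = 9.60 × 10^-4 M
pH = −log(9.60 × 10^-4) = 3.02

pH = 3.02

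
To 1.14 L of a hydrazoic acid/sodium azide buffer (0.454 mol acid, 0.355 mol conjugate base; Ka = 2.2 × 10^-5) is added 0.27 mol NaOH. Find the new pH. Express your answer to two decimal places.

After neutralization: n(HN3) = 0.184 mol, n(N3-) = 0.625 mol.
pKa = −log(2.2 × 10^-5) = 4.658
pH = pKa + log([A⁻]/[HA]) = 4.658 + log(0.625/0.184) = 4.658 +0.531

pH = 5.19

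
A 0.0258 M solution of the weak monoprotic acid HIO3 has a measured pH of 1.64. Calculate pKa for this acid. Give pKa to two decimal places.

[H+] = 10^(-1.64) = 2.29 × 10^-2 M
At equilibrium [HA] = 0.0258 − 2.29 × 10^-2 = 2.90 × 10^-3 M
Ka = [H+][A-]/[HA] = (2.29 × 10^-2)² / 2.90 × 10^-3 = 1.81 × 10^-1
pKa = -log(1.81 × 10^-1) = 0.74

pKa = 0.74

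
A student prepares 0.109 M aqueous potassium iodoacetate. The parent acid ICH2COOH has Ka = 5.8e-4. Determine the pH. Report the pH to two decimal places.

pH = 8.14

ICH2COO- is the conjugate base of the weak acid ICH2COOH.
Kb = Kw/Ka = 1.0×10^-14 / 5.8 × 10^-4 = 1.72 × 10^-11
Kb = [OH-]²/(0.109 − [OH-]) = 1.72 × 10^-11
Assume [OH-] ≪ 0.109: [OH-] ≈ √(1.72 × 10^-11 × 0.109) = 1.37 × 10^-6 M
([OH-]/C₀ = 0.0013% < 5%, so the approximation holds.)
pOH = 5.86, so pH = 14.00 − pOH = 8.14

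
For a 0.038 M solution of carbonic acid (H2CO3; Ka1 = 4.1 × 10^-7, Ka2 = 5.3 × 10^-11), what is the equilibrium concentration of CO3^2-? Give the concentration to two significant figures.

5.3 × 10^-11 M

First ionization gives [H+] ≈ [HCO3-] = 1.25 × 10^-4 M.
Second step: Ka2 = [H+][CO3^2-]/[HCO3-] ≈ [CO3^2-] (since [H+] ≈ [HCO3-]).
So [CO3^2-] ≈ Ka2.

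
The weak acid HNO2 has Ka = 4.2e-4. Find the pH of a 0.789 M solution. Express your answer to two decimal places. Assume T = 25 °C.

HNO2 ⇌ NO2- + H+
Ka = [H+]²/(0.789 − [H+]) = 4.2 × 10^-4
Neglecting [H+] in the denominator: [H+] = √(4.2 × 10^-4 × 0.789) = 1.82 × 10^-2 M
Check: 2.3% ionized — well under 5%, approximation valid.
pH = −log[H+] = −log(1.82 × 10^-2) = 1.74

pH = 1.74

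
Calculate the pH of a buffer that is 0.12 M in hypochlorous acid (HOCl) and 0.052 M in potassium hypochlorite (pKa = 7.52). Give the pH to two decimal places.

Henderson–Hasselbalch: pH = pKa + log([OCl-]/[HOCl]) = 7.52 + log(0.052/0.12)
pH = 7.52 + (-0.363) = 7.16

pH = 7.16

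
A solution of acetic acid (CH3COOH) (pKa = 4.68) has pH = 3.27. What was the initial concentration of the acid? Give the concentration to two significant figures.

[H+] = 10^(-3.27) = 5.37 × 10^-4 M = x
Ka = 10^(−4.68) = 2.09 × 10^-5
Ka = x²/(C₀ − x) ⇒ C₀ = x + x²/Ka
C₀ = 5.37 × 10^-4 + (5.37 × 10^-4)²/(2.09 × 10^-5) = 1.43 × 10^-2 M

C₀ = 1.4 × 10^-2 M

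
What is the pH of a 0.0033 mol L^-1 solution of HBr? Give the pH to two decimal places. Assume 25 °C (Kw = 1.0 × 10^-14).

HBr is a strong acid and dissociates completely, so [H+] = 0.0033 M.
pH = -log(0.0033) = 2.48

pH = 2.48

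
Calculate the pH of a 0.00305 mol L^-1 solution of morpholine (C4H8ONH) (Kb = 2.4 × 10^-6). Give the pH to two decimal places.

C4H8ONH + H2O ⇌ C4H8ONH2+ + OH-
From the ICE table, Kb = [OH-]²/(0.00305 − [OH-]) = 2.4 × 10^-6.
Since Kb ≪ C₀, [OH-] ≈ √(Kb·C₀) = 8.56 × 10^-5 M.
pOH = 4.07, so pH = 14.00 − pOH = 9.93

pH = 9.93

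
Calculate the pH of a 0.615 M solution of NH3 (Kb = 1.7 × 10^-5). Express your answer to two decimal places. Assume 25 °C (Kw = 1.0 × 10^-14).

NH3 + H2O ⇌ NH4+ + OH-
Kb = [OH-]²/(0.615 − [OH-]) = 1.7 × 10^-5
Since Kb ≪ C₀, [OH-] ≈ √(Kb·C₀) = 3.23 × 10^-3 M.
Check: 0.53% ionized — well under 5%, approximation valid.
pOH = −log(3.23 × 10^-3) = 2.49; pH = 14.00 − 2.49 = 11.51

pH = 11.51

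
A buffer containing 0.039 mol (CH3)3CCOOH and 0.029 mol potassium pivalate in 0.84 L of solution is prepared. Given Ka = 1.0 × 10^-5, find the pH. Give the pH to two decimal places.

pH = 4.87

pKa = −log(1.0 × 10^-5) = 5.000
Henderson–Hasselbalch: pH = pKa + log([(CH3)3CCOO-]/[(CH3)3CCOOH]) = 5.000 + log(0.029/0.039)
pH = 5.000 + (-0.129) = 4.87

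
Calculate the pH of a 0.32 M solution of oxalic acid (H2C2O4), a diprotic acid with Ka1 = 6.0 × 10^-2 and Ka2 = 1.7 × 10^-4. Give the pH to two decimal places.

Since Ka1 ≫ Ka2, the first ionization dominates [H+].
Ka1 = x²/(0.32 − x) = 6.0 × 10^-2
Solving the quadratic: x = (−Ka1 + √(Ka1² + 4·Ka1·C₀))/2 = 1.12 × 10^-1 M
pH = −log(1.12 × 10^-1) = 0.95

pH = 0.95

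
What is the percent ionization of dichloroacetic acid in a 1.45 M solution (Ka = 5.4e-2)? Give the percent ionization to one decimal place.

Cl2CHCOOH ⇌ Cl2CHCOO- + H+; let x = [H+] at equilibrium.
Ka = x²/(C₀ − x); solving the quadratic gives x = 2.54 × 10^-1 M.
Fraction ionized = 2.54 × 10^-1 / 1.45 = 0.1752 → 17.5%

17.5%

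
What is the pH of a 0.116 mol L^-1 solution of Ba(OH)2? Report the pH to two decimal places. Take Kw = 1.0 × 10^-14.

Ba(OH)2 is a strong base (each formula unit releases 2 OH-); [OH-] = 0.232 M.
pOH = -log(0.232) = 0.63
pH = 14.00 - 0.63 = 13.37

pH = 13.37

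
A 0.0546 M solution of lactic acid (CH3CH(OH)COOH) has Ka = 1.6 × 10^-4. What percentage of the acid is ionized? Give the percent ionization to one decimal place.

5.3%

CH3CH(OH)COOH ⇌ CH3CH(OH)COO- + H+; let x = [H+] at equilibrium.
Solve x² + 0.00016x − 8.74e-06 = 0 → x = 2.88 × 10^-3 M
% ionization = x/C₀ × 100% = 2.88 × 10^-3/0.0546 × 100% = 5.3%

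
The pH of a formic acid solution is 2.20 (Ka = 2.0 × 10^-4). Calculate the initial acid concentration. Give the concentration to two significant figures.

[H+] = 10^(-2.20) = 6.31 × 10^-3 M = x
Ka = x²/(C₀ − x) ⇒ C₀ = x + x²/Ka
C₀ = 6.31 × 10^-3 + (6.31 × 10^-3)²/(2.0 × 10^-4) = 2.05 × 10^-1 M

C₀ = 2.1 × 10^-1 M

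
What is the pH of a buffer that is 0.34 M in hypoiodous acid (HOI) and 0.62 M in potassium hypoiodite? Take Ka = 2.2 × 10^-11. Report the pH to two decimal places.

pKa = −log(2.2 × 10^-11) = 10.658
pH = pKa + log([A⁻]/[HA]) = 10.658 + log(0.62/0.34)
pH = 10.658 + (+0.261) = 10.92

pH = 10.92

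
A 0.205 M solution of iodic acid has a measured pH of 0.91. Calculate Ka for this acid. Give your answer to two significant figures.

Ka = 1.8 × 10^-1

[H+] = 10^(-0.91) = 1.23 × 10^-1 M
At equilibrium [HA] = 0.205 − 1.23 × 10^-1 = 8.20 × 10^-2 M
Ka = [H+][A-]/[HA] = (1.23 × 10^-1)² / 8.20 × 10^-2 = 1.8 × 10^-1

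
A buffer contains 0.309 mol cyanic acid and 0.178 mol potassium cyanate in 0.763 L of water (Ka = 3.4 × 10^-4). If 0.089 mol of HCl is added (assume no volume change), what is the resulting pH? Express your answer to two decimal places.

Added H+ converts OCN- to HOCN: HOCN → 0.398 mol, OCN- → 0.089 mol.
pKa = −log(3.4 × 10^-4) = 3.469
pH = pKa + log([A⁻]/[HA]) = 3.469 + log(0.089/0.398) = 3.469 -0.650

pH = 2.82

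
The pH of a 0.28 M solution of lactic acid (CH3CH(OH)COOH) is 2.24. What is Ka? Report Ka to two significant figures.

[H+] = 10^(-2.24) = 5.75 × 10^-3 M
At equilibrium [HA] = 0.28 − 5.75 × 10^-3 = 2.74 × 10^-1 M
Ka = [H+][A-]/[HA] = (5.75 × 10^-3)² / 2.74 × 10^-1 = 1.2 × 10^-4

Ka = 1.2 × 10^-4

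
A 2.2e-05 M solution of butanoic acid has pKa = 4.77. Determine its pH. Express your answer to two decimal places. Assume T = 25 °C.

pH = 4.90

CH3(CH2)2COOH ⇌ CH3(CH2)2COO- + H+
Ka = 10^(−4.77) = 1.70 × 10^-5
Ka = [H+]²/(2.2e-05 − [H+]) = 1.70 × 10^-5
[H+] is not negligible relative to C₀; solve [H+]² + 1.7e-05·[H+] − 3.74e-10 = 0.
[H+] = (−Ka + √(Ka² + 4·Ka·C₀))/2 = 1.26 × 10^-5 M
pH = −log(1.26 × 10^-5) = 4.90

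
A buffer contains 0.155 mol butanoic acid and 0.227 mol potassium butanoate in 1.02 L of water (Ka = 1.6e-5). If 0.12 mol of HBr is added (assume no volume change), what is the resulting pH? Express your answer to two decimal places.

Added H+ converts CH3(CH2)2COO- to CH3(CH2)2COOH: CH3(CH2)2COOH → 0.275 mol, CH3(CH2)2COO- → 0.107 mol.
pKa = −log(1.6 × 10^-5) = 4.796
Henderson–Hasselbalch with mole ratio 0.107/0.275: pH = 4.796 + (-0.410)

pH = 4.39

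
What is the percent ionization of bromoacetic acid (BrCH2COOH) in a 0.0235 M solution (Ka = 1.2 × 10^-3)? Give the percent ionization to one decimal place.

BrCH2COOH ⇌ BrCH2COO- + H+; let x = [H+] at equilibrium.
Solve x² + 0.0012x − 2.82e-05 = 0 → x = 4.74 × 10^-3 M
% ionization = x/C₀ × 100% = 4.74 × 10^-3/0.0235 × 100% = 20.2%

20.2%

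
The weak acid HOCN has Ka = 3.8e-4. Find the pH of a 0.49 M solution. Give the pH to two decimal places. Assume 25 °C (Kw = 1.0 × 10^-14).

HOCN ⇌ OCN- + H+
Ka = x²/(0.49 − x) = 3.8 × 10^-4
Neglecting x in the denominator: x = √(3.8 × 10^-4 × 0.49) = 1.36 × 10^-2 M
pH = −log(1.36 × 10^-2) = 1.87

pH = 1.87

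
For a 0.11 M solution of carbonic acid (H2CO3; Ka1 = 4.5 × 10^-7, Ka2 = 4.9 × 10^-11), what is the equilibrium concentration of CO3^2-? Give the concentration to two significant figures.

4.9 × 10^-11 M

First ionization gives [H+] ≈ [HCO3-] = 2.22 × 10^-4 M.
Second step: Ka2 = [H+][CO3^2-]/[HCO3-] ≈ [CO3^2-] (since [H+] ≈ [HCO3-]).
So [CO3^2-] ≈ Ka2.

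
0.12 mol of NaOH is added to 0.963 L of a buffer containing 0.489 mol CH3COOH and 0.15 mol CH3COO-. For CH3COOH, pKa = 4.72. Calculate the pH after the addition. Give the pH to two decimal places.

After neutralization: n(CH3COOH) = 0.369 mol, n(CH3COO-) = 0.27 mol.
pH = pKa + log(n_CH3COO-/n_CH3COOH) = 4.72 + log(0.27/0.369) = 4.72 + (-0.136)

pH = 4.58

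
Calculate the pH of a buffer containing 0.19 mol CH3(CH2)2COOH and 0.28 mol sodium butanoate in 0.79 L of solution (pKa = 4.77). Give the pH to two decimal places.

pH = 4.94

Using pH = pKa + log([base]/[acid]) with [base]/[acid] = 0.28/0.19:
pH = 4.77 + (+0.168) = 4.94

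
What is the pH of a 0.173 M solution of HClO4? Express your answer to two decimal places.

pH = 0.76

HClO4 is a strong acid and dissociates completely, so [H+] = 0.173 M.
pH = -log(0.173) = 0.76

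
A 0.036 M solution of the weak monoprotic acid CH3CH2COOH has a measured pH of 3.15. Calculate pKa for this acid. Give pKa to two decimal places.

pKa = 4.85

[H+] = 10^(-3.15) = 7.08 × 10^-4 M
At equilibrium [HA] = 0.036 − 7.08 × 10^-4 = 3.53 × 10^-2 M
Ka = [H+][A-]/[HA] = (7.08 × 10^-4)² / 3.53 × 10^-2 = 1.42 × 10^-5
pKa = -log(1.42 × 10^-5) = 4.85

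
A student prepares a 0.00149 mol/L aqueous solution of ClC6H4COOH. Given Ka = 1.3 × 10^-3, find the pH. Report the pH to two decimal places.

pH = 3.05

ClC6H4COOH ⇌ ClC6H4COO- + H+
From the ICE table, Ka = [H+]²/(0.00149 − [H+]) = 1.3 × 10^-3.
[H+] is not negligible relative to C₀; solve [H+]² + 0.0013·[H+] − 1.94e-06 = 0.
[H+] = (−Ka + √(Ka² + 4·Ka·C₀))/2 = 8.86 × 10^-4 M
pH = −log[H+] = −log(8.86 × 10^-4) = 3.05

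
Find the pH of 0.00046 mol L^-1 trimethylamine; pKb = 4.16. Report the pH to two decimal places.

pH = 10.17

(CH3)3N + H2O ⇌ (CH3)3NH+ + OH-
Kb = 10^(−4.16) = 6.92 × 10^-5
Let x = [OH-] at equilibrium. Kb = x²/(0.00046 − x).
Here C₀/Kb ≈ 6.65, so the small-x approximation fails. Use the quadratic:
x = [−6.92e-05 + √(6.92e-05² + 1.27e-07)]/2 = 1.47 × 10^-4 M
pOH = −log(1.47 × 10^-4) = 3.83; pH = 14.00 − 3.83 = 10.17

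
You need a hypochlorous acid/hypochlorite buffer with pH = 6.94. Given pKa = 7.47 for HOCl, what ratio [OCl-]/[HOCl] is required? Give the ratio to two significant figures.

ratio = 0.30

pH = pKa + log(r) ⇒ log(r) = 6.94 − 7.47 = -0.53
r = [OCl-]/[HOCl] = 10^(-0.53) = 0.295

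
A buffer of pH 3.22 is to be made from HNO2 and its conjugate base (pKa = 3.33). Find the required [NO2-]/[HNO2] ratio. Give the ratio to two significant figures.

pH = pKa + log(r) ⇒ log(r) = 3.22 − 3.33 = -0.11
r = [NO2-]/[HNO2] = 10^(-0.11) = 0.776

ratio = 0.78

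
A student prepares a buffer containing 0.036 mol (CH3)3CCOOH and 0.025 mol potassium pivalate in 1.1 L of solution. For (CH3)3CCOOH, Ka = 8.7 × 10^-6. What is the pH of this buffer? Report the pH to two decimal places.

pKa = −log(8.7 × 10^-6) = 5.060
pH = pKa + log([A⁻]/[HA]) = 5.060 + log(0.025/0.036)
pH = 5.060 + (-0.158) = 4.90

pH = 4.90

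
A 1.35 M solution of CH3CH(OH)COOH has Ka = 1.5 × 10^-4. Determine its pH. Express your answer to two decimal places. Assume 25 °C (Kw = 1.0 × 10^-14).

CH3CH(OH)COOH ⇌ CH3CH(OH)COO- + H+
From the ICE table, Ka = [H+]²/(1.35 − [H+]) = 1.5 × 10^-4.
Assume [H+] ≪ 1.35: [H+] ≈ √(1.5 × 10^-4 × 1.35) = 1.42 × 10^-2 M
pH = −log[H+] = −log(1.42 × 10^-2) = 1.85

pH = 1.85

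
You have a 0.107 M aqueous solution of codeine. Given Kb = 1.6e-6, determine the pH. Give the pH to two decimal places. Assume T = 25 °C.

C18H21NO3 + H2O ⇌ C18H22NO3+ + OH-
Kb = [OH-]²/(0.107 − [OH-]) = 1.6 × 10^-6
Neglecting [OH-] in the denominator: [OH-] = √(1.6 × 10^-6 × 0.107) = 4.14 × 10^-4 M
([OH-]/C₀ = 0.39% < 5%, so the approximation holds.)
pOH = −log(4.14 × 10^-4) = 3.38; pH = 14.00 − 3.38 = 10.62

pH = 10.62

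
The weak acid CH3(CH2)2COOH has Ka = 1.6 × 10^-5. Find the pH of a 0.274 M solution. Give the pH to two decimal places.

pH = 2.68

CH3(CH2)2COOH ⇌ CH3(CH2)2COO- + H+
Ka = [H+]²/(0.274 − [H+]) = 1.6 × 10^-5
Since Ka ≪ C₀, [H+] ≈ √(Ka·C₀) = 2.09 × 10^-3 M.
pH = −log[H+] = −log(2.09 × 10^-3) = 2.68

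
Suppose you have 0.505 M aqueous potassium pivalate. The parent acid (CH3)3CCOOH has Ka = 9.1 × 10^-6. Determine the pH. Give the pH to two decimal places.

pH = 9.37

(CH3)3CCOO- is the conjugate base of the weak acid (CH3)3CCOOH.
Kb = Kw/Ka = 1.0×10^-14 / 9.1 × 10^-6 = 1.10 × 10^-9
From the ICE table, Kb = x²/(0.505 − x) = 1.10 × 10^-9.
Neglecting x in the denominator: x = √(1.10 × 10^-9 × 0.505) = 2.36 × 10^-5 M
pOH = 4.63, so pH = 14.00 − pOH = 9.37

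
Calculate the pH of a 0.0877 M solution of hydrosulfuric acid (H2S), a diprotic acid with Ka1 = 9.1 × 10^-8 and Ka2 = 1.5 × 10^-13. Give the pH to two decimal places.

Ka1 ≫ Ka2, so treat the first dissociation as the only significant source of H+.
Ka1 = x²/(0.0877 − x) = 9.1 × 10^-8
x ≈ √(9.1 × 10^-8 × 0.0877) = 8.93 × 10^-5 M
pH = −log(8.93 × 10^-5) = 4.05

pH = 4.05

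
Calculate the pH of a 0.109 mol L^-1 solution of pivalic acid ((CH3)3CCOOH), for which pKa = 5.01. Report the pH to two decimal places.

pH = 2.99

(CH3)3CCOOH ⇌ (CH3)3CCOO- + H+
Ka = 10^(−5.01) = 9.77 × 10^-6
Ka = x²/(0.109 − x) = 9.77 × 10^-6
Neglecting x in the denominator: x = √(9.77 × 10^-6 × 0.109) = 1.03 × 10^-3 M
(x/C₀ = 0.95% < 5%, so the approximation holds.)
pH = −log(1.03 × 10^-3) = 2.99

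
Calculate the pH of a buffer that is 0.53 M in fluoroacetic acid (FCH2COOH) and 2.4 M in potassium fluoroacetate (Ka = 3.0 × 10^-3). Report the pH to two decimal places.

pKa = −log(3.0 × 10^-3) = 2.523
Henderson–Hasselbalch: pH = pKa + log([FCH2COO-]/[FCH2COOH]) = 2.523 + log(2.4/0.53)
pH = 2.523 + (+0.656) = 3.18

pH = 3.18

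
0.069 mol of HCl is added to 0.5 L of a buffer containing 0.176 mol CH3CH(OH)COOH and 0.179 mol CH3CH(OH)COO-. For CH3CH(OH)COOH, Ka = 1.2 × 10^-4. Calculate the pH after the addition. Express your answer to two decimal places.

pH = 3.57

After neutralization: n(CH3CH(OH)COOH) = 0.245 mol, n(CH3CH(OH)COO-) = 0.11 mol.
pKa = −log(1.2 × 10^-4) = 3.921
Henderson–Hasselbalch with mole ratio 0.11/0.245: pH = 3.921 + (-0.348)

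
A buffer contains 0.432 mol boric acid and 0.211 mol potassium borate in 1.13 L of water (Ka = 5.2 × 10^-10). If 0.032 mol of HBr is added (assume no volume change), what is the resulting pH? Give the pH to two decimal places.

Added H+ converts B(OH)4- to B(OH)3: B(OH)3 → 0.464 mol, B(OH)4- → 0.179 mol.
pKa = −log(5.2 × 10^-10) = 9.284
pH = pKa + log(n_B(OH)4-/n_B(OH)3) = 9.284 + log(0.179/0.464) = 9.284 + (-0.414)

pH = 8.87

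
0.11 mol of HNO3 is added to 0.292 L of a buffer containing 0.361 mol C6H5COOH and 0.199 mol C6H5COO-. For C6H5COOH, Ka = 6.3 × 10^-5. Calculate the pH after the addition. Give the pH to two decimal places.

pH = 3.48

Added H+ converts C6H5COO- to C6H5COOH: C6H5COOH → 0.471 mol, C6H5COO- → 0.089 mol.
pKa = −log(6.3 × 10^-5) = 4.201
pH = pKa + log(n_C6H5COO-/n_C6H5COOH) = 4.201 + log(0.089/0.471) = 4.201 + (-0.724)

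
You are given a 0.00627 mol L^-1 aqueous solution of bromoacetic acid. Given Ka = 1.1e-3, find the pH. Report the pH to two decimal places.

BrCH2COOH ⇌ BrCH2COO- + H+
Ka = x²/(0.00627 − x) = 1.1 × 10^-3
The 5% rule fails; solving x² + Ka·x − Ka·C₀ = 0 exactly:
x = (−Ka + √(Ka² + 4·Ka·C₀))/2 = 2.13 × 10^-3 M
pH = −log[H+] = −log(2.13 × 10^-3) = 2.67

pH = 2.67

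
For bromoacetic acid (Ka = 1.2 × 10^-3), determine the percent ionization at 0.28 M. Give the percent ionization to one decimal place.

6.3%

BrCH2COOH ⇌ BrCH2COO- + H+; let x = [H+] at equilibrium.
Solve x² + 0.0012x − 0.000336 = 0 → x = 1.77 × 10^-2 M
% ionization = x/C₀ × 100% = 1.77 × 10^-2/0.28 × 100% = 6.3%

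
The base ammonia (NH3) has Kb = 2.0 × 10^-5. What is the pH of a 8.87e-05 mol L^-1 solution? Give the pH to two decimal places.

NH3 + H2O ⇌ NH4+ + OH-
Let x = [OH-] at equilibrium. Kb = x²/(8.87e-05 − x).
Here C₀/Kb ≈ 4.43, so the small-x approximation fails. Use the quadratic:
x = (−Kb + √(Kb² + 4·Kb·C₀))/2 = 3.33 × 10^-5 M
pOH = −log(3.33 × 10^-5) = 4.48; pH = 14.00 − 4.48 = 9.52

pH = 9.52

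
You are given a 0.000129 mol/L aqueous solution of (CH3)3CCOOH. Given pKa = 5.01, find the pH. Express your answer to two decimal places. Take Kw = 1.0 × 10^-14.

pH = 4.51

(CH3)3CCOOH ⇌ (CH3)3CCOO- + H+
Ka = 10^(−5.01) = 9.77 × 10^-6
From the ICE table, Ka = [H+]²/(0.000129 − [H+]) = 9.77 × 10^-6.
[H+] is not negligible relative to C₀; solve [H+]² + 9.77e-06·[H+] − 1.26e-09 = 0.
[H+] = [−9.77e-06 + √(9.77e-06² + 5.04e-09)]/2 = 3.10 × 10^-5 M
pH = −log(3.10 × 10^-5) = 4.51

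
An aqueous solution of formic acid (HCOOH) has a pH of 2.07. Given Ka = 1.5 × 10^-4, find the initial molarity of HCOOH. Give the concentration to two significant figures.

C₀ = 4.9 × 10^-1 M

[H+] = 10^(-2.07) = 8.51 × 10^-3 M = x
Ka = x²/(C₀ − x) ⇒ C₀ = x + x²/Ka
C₀ = 8.51 × 10^-3 + (8.51 × 10^-3)²/(1.5 × 10^-4) = 4.91 × 10^-1 M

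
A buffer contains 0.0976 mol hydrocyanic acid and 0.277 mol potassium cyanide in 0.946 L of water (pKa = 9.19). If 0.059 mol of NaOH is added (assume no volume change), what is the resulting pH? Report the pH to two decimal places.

pH = 10.13

After neutralization: n(HCN) = 0.0386 mol, n(CN-) = 0.336 mol.
pH = pKa + log([A⁻]/[HA]) = 9.19 + log(0.336/0.0386) = 9.19 +0.940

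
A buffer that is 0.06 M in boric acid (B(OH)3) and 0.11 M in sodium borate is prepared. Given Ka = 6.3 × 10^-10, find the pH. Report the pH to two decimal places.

pKa = −log(6.3 × 10^-10) = 9.201
Henderson–Hasselbalch: pH = pKa + log([B(OH)4-]/[B(OH)3]) = 9.201 + log(0.11/0.06)
pH = 9.201 + (+0.263) = 9.46

pH = 9.46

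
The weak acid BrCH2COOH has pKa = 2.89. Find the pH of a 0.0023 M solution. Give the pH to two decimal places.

pH = 2.92

BrCH2COOH ⇌ BrCH2COO- + H+
Ka = 10^(−2.89) = 1.29 × 10^-3
From the ICE table, Ka = [H+]²/(0.0023 − [H+]) = 1.29 × 10^-3.
[H+] is not negligible relative to C₀; solve [H+]² + 0.00129·[H+] − 2.97e-06 = 0.
[H+] = (−Ka + √(Ka² + 4·Ka·C₀))/2 = 1.19 × 10^-3 M
pH = −log(1.19 × 10^-3) = 2.92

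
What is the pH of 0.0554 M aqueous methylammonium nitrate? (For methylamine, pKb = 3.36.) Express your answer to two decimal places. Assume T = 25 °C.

pH = 5.95

CH3NH3+ is the conjugate acid of the weak base CH3NH2.
Kb = 10^(−3.36) = 4.37 × 10^-4
Ka = Kw/Kb = 1.0×10^-14 / 4.37 × 10^-4 = 2.29 × 10^-11
From the ICE table, Ka = [H+]²/(0.0554 − [H+]) = 2.29 × 10^-11.
Assume [H+] ≪ 0.0554: [H+] ≈ √(2.29 × 10^-11 × 0.0554) = 1.13 × 10^-6 M
pH = −log[H+] = −log(1.13 × 10^-6) = 5.95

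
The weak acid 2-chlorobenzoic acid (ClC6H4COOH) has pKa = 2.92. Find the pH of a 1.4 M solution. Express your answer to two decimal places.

ClC6H4COOH ⇌ ClC6H4COO- + H+
Ka = 10^(−2.92) = 1.20 × 10^-3
From the ICE table, Ka = x²/(1.4 − x) = 1.20 × 10^-3.
Assume x ≪ 1.4: x ≈ √(1.20 × 10^-3 × 1.4) = 4.10 × 10^-2 M
(x/C₀ = 2.9% < 5%, so the approximation holds.)
pH = −log(4.10 × 10^-2) = 1.39

pH = 1.39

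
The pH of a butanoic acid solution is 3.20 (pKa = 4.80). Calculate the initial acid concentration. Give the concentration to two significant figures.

C₀ = 2.6 × 10^-2 M

[H+] = 10^(-3.20) = 6.31 × 10^-4 M = x
Ka = 10^(−4.80) = 1.58 × 10^-5
Ka = x²/(C₀ − x) ⇒ C₀ = x + x²/Ka
C₀ = 6.31 × 10^-4 + (6.31 × 10^-4)²/(1.58 × 10^-5) = 2.58 × 10^-2 M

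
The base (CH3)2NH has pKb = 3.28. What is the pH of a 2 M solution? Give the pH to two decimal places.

pH = 12.51

(CH3)2NH + H2O ⇌ (CH3)2NH2+ + OH-
Kb = 10^(−3.28) = 5.25 × 10^-4
From the ICE table, Kb = [OH-]²/(2 − [OH-]) = 5.25 × 10^-4.
Since Kb ≪ C₀, [OH-] ≈ √(Kb·C₀) = 3.24 × 10^-2 M.
([OH-]/C₀ = 1.6% < 5%, so the approximation holds.)
pOH = 1.49, so pH = 14.00 − pOH = 12.51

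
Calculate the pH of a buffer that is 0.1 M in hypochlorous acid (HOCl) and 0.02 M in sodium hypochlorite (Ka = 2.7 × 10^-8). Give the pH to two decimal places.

pH = 6.87

pKa = −log(2.7 × 10^-8) = 7.569
Henderson–Hasselbalch: pH = pKa + log([OCl-]/[HOCl]) = 7.569 + log(0.02/0.1)
pH = 7.569 + (-0.699) = 6.87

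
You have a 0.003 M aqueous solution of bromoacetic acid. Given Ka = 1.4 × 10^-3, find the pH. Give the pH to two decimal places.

BrCH2COOH ⇌ BrCH2COO- + H+
Ka = x²/(0.003 − x) = 1.4 × 10^-3
x is not negligible relative to C₀; solve x² + 0.0014·x − 4.2e-06 = 0.
x = [−0.0014 + √(0.0014² + 1.68e-05)]/2 = 1.47 × 10^-3 M
pH = −log(1.47 × 10^-3) = 2.83

pH = 2.83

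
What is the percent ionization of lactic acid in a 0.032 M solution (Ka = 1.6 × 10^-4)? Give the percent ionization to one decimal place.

6.8%

CH3CH(OH)COOH ⇌ CH3CH(OH)COO- + H+; let x = [H+] at equilibrium.
Ka = x²/(C₀ − x); solving the quadratic gives x = 2.18 × 10^-3 M.
% ionization = x/C₀ × 100% = 2.18 × 10^-3/0.032 × 100% = 6.8%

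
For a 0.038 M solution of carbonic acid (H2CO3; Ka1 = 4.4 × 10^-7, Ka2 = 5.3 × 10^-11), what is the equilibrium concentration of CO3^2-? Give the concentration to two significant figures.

First ionization gives [H+] ≈ [HCO3-] = 1.29 × 10^-4 M.
Second step: Ka2 = [H+][CO3^2-]/[HCO3-] ≈ [CO3^2-] (since [H+] ≈ [HCO3-]).
So [CO3^2-] ≈ Ka2.

5.3 × 10^-11 M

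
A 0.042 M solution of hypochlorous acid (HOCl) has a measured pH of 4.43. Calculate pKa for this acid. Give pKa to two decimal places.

[H+] = 10^(-4.43) = 3.72 × 10^-5 M
At equilibrium [HA] = 0.042 − 3.72 × 10^-5 = 4.20 × 10^-2 M
Ka = [H+][A-]/[HA] = (3.72 × 10^-5)² / 4.20 × 10^-2 = 3.29 × 10^-8
pKa = -log(3.29 × 10^-8) = 7.48

pKa = 7.48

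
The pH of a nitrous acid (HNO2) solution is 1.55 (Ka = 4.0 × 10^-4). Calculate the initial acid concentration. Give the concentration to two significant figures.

[H+] = 10^(-1.55) = 2.82 × 10^-2 M = x
Ka = x²/(C₀ − x) ⇒ C₀ = x + x²/Ka
C₀ = 2.82 × 10^-2 + (2.82 × 10^-2)²/(4.0 × 10^-4) = 2.02 M

C₀ = 2.0 M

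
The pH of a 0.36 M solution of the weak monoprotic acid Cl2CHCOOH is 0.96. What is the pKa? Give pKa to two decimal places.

[H+] = 10^(-0.96) = 1.10 × 10^-1 M
At equilibrium [HA] = 0.36 − 1.10 × 10^-1 = 2.50 × 10^-1 M
Ka = [H+][A-]/[HA] = (1.10 × 10^-1)² / 2.50 × 10^-1 = 4.84 × 10^-2
pKa = -log(4.84 × 10^-2) = 1.32

pKa = 1.32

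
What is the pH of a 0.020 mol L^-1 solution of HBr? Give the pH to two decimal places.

HBr is a strong acid and dissociates completely, so [H+] = 0.020 M.
pH = -log(0.02) = 1.70

pH = 1.70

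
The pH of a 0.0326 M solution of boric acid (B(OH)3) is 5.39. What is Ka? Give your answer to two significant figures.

Ka = 5.1 × 10^-10

[H+] = 10^(-5.39) = 4.07 × 10^-6 M
At equilibrium [HA] = 0.0326 − 4.07 × 10^-6 = 3.26 × 10^-2 M
Ka = [H+][A-]/[HA] = (4.07 × 10^-6)² / 3.26 × 10^-2 = 5.1 × 10^-10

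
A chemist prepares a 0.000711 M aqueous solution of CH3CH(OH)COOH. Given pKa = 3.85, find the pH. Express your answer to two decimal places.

CH3CH(OH)COOH ⇌ CH3CH(OH)COO- + H+
Ka = 10^(−3.85) = 1.41 × 10^-4
From the ICE table, Ka = x²/(0.000711 − x) = 1.41 × 10^-4.
Here C₀/Ka ≈ 5.04, so the small-x approximation fails. Use the quadratic:
x = [−0.000141 + √(0.000141² + 4.01e-07)]/2 = 2.54 × 10^-4 M
pH = −log[H+] = −log(2.54 × 10^-4) = 3.60

pH = 3.60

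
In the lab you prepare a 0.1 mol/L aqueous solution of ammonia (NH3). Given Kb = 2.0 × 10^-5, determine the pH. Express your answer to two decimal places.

pH = 11.15

NH3 + H2O ⇌ NH4+ + OH-
Let x = [OH-] at equilibrium. Kb = x²/(0.1 − x).
Since Kb ≪ C₀, x ≈ √(Kb·C₀) = 1.41 × 10^-3 M.
Check: 1.4% ionized — well under 5%, approximation valid.
pOH = −log(1.41 × 10^-3) = 2.85; pH = 14.00 − 2.85 = 11.15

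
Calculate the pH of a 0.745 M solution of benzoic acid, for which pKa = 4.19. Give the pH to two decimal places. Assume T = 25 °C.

C6H5COOH ⇌ C6H5COO- + H+
Ka = 10^(−4.19) = 6.46 × 10^-5
From the ICE table, Ka = [H+]²/(0.745 − [H+]) = 6.46 × 10^-5.
Assume [H+] ≪ 0.745: [H+] ≈ √(6.46 × 10^-5 × 0.745) = 6.94 × 10^-3 M
([H+]/C₀ = 0.93% < 5%, so the approximation holds.)
pH = −log(6.94 × 10^-3) = 2.16

pH = 2.16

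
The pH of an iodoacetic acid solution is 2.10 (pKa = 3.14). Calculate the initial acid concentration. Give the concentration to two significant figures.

[H+] = 10^(-2.10) = 7.94 × 10^-3 M = x
Ka = 10^(−3.14) = 7.24 × 10^-4
Ka = x²/(C₀ − x) ⇒ C₀ = x + x²/Ka
C₀ = 7.94 × 10^-3 + (7.94 × 10^-3)²/(7.24 × 10^-4) = 9.50 × 10^-2 M

C₀ = 9.5 × 10^-2 M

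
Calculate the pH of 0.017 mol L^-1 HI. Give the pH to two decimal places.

pH = 1.77

HI is a strong acid and dissociates completely, so [H+] = 0.017 M.
pH = -log(0.017) = 1.77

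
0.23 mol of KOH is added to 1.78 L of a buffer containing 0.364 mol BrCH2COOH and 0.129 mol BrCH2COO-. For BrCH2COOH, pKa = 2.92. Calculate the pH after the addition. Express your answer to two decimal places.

After neutralization: n(BrCH2COOH) = 0.134 mol, n(BrCH2COO-) = 0.359 mol.
pH = pKa + log(n_BrCH2COO-/n_BrCH2COOH) = 2.92 + log(0.359/0.134) = 2.92 + (+0.428)

pH = 3.35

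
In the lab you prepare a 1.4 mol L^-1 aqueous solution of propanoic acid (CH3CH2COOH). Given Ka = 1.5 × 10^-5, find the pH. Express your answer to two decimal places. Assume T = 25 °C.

CH3CH2COOH ⇌ CH3CH2COO- + H+
From the ICE table, Ka = [H+]²/(1.4 − [H+]) = 1.5 × 10^-5.
Since Ka ≪ C₀, [H+] ≈ √(Ka·C₀) = 4.58 × 10^-3 M.
([H+]/C₀ = 0.33% < 5%, so the approximation holds.)
pH = −log[H+] = −log(4.58 × 10^-3) = 2.34

pH = 2.34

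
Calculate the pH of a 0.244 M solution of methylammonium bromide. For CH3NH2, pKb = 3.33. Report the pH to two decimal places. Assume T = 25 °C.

pH = 5.64

CH3NH3+ is the conjugate acid of the weak base CH3NH2.
Kb = 10^(−3.33) = 4.68 × 10^-4
Ka = Kw/Kb = 1.0×10^-14 / 4.68 × 10^-4 = 2.14 × 10^-11
Ka = x²/(0.244 − x) = 2.14 × 10^-11
Assume x ≪ 0.244: x ≈ √(2.14 × 10^-11 × 0.244) = 2.29 × 10^-6 M
Check: 0.00094% ionized — well under 5%, approximation valid.
pH = −log[H+] = −log(2.29 × 10^-6) = 5.64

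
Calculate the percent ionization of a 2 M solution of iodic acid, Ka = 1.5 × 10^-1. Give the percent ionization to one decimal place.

HIO3 ⇌ IO3- + H+; let x = [H+] at equilibrium.
Solve x² + 0.15x − 0.3 = 0 → x = 4.78 × 10^-1 M
% ionization = x/C₀ × 100% = 4.78 × 10^-1/2 × 100% = 23.9%

23.9%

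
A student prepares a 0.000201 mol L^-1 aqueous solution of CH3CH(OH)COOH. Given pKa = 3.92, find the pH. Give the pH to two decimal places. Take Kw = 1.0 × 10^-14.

CH3CH(OH)COOH ⇌ CH3CH(OH)COO- + H+
Ka = 10^(−3.92) = 1.20 × 10^-4
Ka = [H+]²/(0.000201 − [H+]) = 1.20 × 10^-4
Here C₀/Ka ≈ 1.68, so the small-[H+] approximation fails. Use the quadratic:
[H+] = (−Ka + √(Ka² + 4·Ka·C₀))/2 = 1.06 × 10^-4 M
pH = −log[H+] = −log(1.06 × 10^-4) = 3.97

pH = 3.97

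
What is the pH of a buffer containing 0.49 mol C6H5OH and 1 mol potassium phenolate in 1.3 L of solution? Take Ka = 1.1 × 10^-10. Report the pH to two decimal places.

pH = 10.27

pKa = −log(1.1 × 10^-10) = 9.959
pH = pKa + log([A⁻]/[HA]) = 9.959 + log(1/0.49)
pH = 9.959 + (+0.310) = 10.27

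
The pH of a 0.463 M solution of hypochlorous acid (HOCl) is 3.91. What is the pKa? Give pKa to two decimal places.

pKa = 7.49

[H+] = 10^(-3.91) = 1.23 × 10^-4 M
At equilibrium [HA] = 0.463 − 1.23 × 10^-4 = 4.63 × 10^-1 M
Ka = [H+][A-]/[HA] = (1.23 × 10^-4)² / 4.63 × 10^-1 = 3.27 × 10^-8
pKa = -log(3.27 × 10^-8) = 7.49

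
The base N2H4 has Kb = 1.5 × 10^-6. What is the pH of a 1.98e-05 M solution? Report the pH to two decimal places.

pH = 8.68

N2H4 + H2O ⇌ N2H5+ + OH-
Let x = [OH-] at equilibrium. Kb = x²/(1.98e-05 − x).
Here C₀/Kb ≈ 13.2, so the small-x approximation fails. Use the quadratic:
x = (−Kb + √(Kb² + 4·Kb·C₀))/2 = 4.75 × 10^-6 M
pOH = 5.32, so pH = 14.00 − pOH = 8.68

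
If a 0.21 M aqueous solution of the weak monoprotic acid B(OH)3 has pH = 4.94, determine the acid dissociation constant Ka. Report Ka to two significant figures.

[H+] = 10^(-4.94) = 1.15 × 10^-5 M
At equilibrium [HA] = 0.21 − 1.15 × 10^-5 = 2.10 × 10^-1 M
Ka = [H+][A-]/[HA] = (1.15 × 10^-5)² / 2.10 × 10^-1 = 6.3 × 10^-10

Ka = 6.3 × 10^-10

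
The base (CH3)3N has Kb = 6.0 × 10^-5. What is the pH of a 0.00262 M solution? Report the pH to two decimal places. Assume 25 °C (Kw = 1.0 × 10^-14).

(CH3)3N + H2O ⇌ (CH3)3NH+ + OH-
Let x = [OH-] at equilibrium. Kb = x²/(0.00262 − x).
Here C₀/Kb ≈ 43.7, so the small-x approximation fails. Use the quadratic:
x = (−Kb + √(Kb² + 4·Kb·C₀))/2 = 3.68 × 10^-4 M
pOH = −log(3.68 × 10^-4) = 3.43; pH = 14.00 − 3.43 = 10.57

pH = 10.57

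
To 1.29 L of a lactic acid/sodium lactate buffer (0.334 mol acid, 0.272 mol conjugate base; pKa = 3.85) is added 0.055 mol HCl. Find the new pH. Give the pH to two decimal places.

After neutralization: n(CH3CH(OH)COOH) = 0.389 mol, n(CH3CH(OH)COO-) = 0.217 mol.
pH = pKa + log(n_CH3CH(OH)COO-/n_CH3CH(OH)COOH) = 3.85 + log(0.217/0.389) = 3.85 + (-0.253)

pH = 3.60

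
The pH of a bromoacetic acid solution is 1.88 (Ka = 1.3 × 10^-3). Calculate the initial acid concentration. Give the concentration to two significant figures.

C₀ = 1.5 × 10^-1 M

[H+] = 10^(-1.88) = 1.32 × 10^-2 M = x
Ka = x²/(C₀ − x) ⇒ C₀ = x + x²/Ka
C₀ = 1.32 × 10^-2 + (1.32 × 10^-2)²/(1.3 × 10^-3) = 1.47 × 10^-1 M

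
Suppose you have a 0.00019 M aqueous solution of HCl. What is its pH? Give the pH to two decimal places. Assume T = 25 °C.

HCl is a strong acid and dissociates completely, so [H+] = 0.00019 M.
pH = -log(0.00019) = 3.72

pH = 3.72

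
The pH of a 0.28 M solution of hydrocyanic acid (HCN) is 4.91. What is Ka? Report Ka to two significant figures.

Ka = 5.4 × 10^-10

[H+] = 10^(-4.91) = 1.23 × 10^-5 M
At equilibrium [HA] = 0.28 − 1.23 × 10^-5 = 2.80 × 10^-1 M
Ka = [H+][A-]/[HA] = (1.23 × 10^-5)² / 2.80 × 10^-1 = 5.4 × 10^-10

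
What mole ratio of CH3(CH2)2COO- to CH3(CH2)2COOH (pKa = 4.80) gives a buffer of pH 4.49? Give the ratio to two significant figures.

pH = pKa + log(r) ⇒ log(r) = 4.49 − 4.80 = -0.31
r = [CH3(CH2)2COO-]/[CH3(CH2)2COOH] = 10^(-0.31) = 0.49

ratio = 0.49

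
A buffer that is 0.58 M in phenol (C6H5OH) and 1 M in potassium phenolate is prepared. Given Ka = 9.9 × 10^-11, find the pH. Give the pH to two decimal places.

pH = 10.24

pKa = −log(9.9 × 10^-11) = 10.004
Using pH = pKa + log([base]/[acid]) with [base]/[acid] = 1/0.58:
pH = 10.004 + (+0.237) = 10.24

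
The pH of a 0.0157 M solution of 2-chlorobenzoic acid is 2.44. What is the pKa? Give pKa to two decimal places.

pKa = 2.96

[H+] = 10^(-2.44) = 3.63 × 10^-3 M
At equilibrium [HA] = 0.0157 − 3.63 × 10^-3 = 1.21 × 10^-2 M
Ka = [H+][A-]/[HA] = (3.63 × 10^-3)² / 1.21 × 10^-2 = 1.09 × 10^-3
pKa = -log(1.09 × 10^-3) = 2.96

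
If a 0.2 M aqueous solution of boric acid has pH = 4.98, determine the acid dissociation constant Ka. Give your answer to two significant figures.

Ka = 5.5 × 10^-10

[H+] = 10^(-4.98) = 1.05 × 10^-5 M
At equilibrium [HA] = 0.2 − 1.05 × 10^-5 = 2.00 × 10^-1 M
Ka = [H+][A-]/[HA] = (1.05 × 10^-5)² / 2.00 × 10^-1 = 5.5 × 10^-10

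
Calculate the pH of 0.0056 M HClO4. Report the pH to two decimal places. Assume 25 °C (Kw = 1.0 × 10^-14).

HClO4 is a strong acid and dissociates completely, so [H+] = 0.0056 M.
pH = -log(0.0056) = 2.25

pH = 2.25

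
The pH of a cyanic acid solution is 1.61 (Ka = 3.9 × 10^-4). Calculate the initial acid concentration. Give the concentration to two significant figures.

C₀ = 1.6 M

[H+] = 10^(-1.61) = 2.45 × 10^-2 M = x
Ka = x²/(C₀ − x) ⇒ C₀ = x + x²/Ka
C₀ = 2.45 × 10^-2 + (2.45 × 10^-2)²/(3.9 × 10^-4) = 1.56 M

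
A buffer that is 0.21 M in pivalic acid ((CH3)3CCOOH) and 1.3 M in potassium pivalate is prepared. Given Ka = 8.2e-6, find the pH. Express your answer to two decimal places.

pH = 5.88

pKa = −log(8.2 × 10^-6) = 5.086
Henderson–Hasselbalch: pH = pKa + log([(CH3)3CCOO-]/[(CH3)3CCOOH]) = 5.086 + log(1.3/0.21)
pH = 5.086 + (+0.792) = 5.88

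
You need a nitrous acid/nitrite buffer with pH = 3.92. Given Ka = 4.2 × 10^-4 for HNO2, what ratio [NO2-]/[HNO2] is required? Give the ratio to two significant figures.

pKa = -log(4.2 × 10^-4) = 3.377
pH = pKa + log(r) ⇒ log(r) = 3.92 − 3.377 = +0.543
r = [NO2-]/[HNO2] = 10^(+0.543) = 3.49

ratio = 3.5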